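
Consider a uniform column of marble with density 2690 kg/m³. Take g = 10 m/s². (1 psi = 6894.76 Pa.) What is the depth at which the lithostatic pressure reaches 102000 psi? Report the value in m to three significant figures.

h = P/(ρg) = 102000 psi / (2690 kg/m³ × 10 m/s²) = 7.033×10^8 Pa / 26900 Pa/m = 26144 m

26100 m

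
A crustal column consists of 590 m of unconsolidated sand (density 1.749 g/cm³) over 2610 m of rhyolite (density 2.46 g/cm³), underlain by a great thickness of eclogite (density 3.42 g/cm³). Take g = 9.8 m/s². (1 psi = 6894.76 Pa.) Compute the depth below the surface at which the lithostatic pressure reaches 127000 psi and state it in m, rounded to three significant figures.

27100 m

Pressure at base of upper layers: 1749×9.8×590 + 2460×9.8×2610 = 7.303×10^7 Pa = 10593 psi
Remaining pressure to be supplied by eclogite: 8.756×10^8 − 7.303×10^7 = 8.026×10^8 Pa
Additional depth in eclogite = 8.026×10^8 Pa / (3420 kg/m³ × 9.8 m/s²) = 23947 m
Total depth = 3200 m + 23947 m = 27147 m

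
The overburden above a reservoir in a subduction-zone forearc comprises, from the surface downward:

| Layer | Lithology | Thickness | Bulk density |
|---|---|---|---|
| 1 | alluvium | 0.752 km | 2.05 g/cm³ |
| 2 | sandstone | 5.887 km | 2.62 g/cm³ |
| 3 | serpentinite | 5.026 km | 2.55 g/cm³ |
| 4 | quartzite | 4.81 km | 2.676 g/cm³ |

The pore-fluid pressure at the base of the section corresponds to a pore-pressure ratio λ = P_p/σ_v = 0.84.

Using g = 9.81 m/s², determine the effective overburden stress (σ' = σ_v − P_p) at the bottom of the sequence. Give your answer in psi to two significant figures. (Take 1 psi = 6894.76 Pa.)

Overburden (lithostatic) stress σ_v:
alluvium: 2050 kg/m³ × 9.81 m/s² × 752 m = 1.512×10^7 Pa = 15.12 MPa
sandstone: 2620 kg/m³ × 9.81 m/s² × 5887 m = 1.513×10^8 Pa = 151.3 MPa
serpentinite: 2550 kg/m³ × 9.81 m/s² × 5026 m = 1.257×10^8 Pa = 125.7 MPa
quartzite: 2676 kg/m³ × 9.81 m/s² × 4810 m = 1.263×10^8 Pa = 126.3 MPa
Total = 15.12 + 151.3 + 125.7 + 126.3 = 418.43 MPa
Pore pressure P_p = λ·σ_v = 0.84 × 418.4 MPa = 351.5 MPa
Effective stress σ' = σ_v − P_p = 418.4 − 351.5 = 66.949 MPa = 9710.1 psi

9700 psi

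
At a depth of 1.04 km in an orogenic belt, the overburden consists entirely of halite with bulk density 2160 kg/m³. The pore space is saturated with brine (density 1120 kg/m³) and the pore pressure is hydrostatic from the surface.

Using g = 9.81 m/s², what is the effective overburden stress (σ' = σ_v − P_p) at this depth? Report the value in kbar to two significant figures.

0.11 kbar

Overburden (lithostatic) stress σ_v:
halite: 2160 kg/m³ × 9.81 m/s² × 1040 m = 2.204×10^7 Pa = 22.04 MPa
Pore pressure P_p = 1120 kg/m³ × 9.81 m/s² × 1040 m = 1.143×10^7 Pa = 11.43 MPa
Effective stress σ' = σ_v − P_p = 22.04 − 11.43 = 10.610 MPa = 0.10610 kbar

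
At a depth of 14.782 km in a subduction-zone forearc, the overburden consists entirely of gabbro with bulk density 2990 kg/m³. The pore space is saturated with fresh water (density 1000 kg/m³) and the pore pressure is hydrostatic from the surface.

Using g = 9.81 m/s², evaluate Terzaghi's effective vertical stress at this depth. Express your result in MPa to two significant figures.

Overburden (lithostatic) stress σ_v:
gabbro: 2990 kg/m³ × 9.81 m/s² × 14782 m = 4.336×10^8 Pa = 433.6 MPa
Pore pressure P_p = 1000 kg/m³ × 9.81 m/s² × 14782 m = 1.450×10^8 Pa = 145.0 MPa
Effective stress σ' = σ_v − P_p = 433.6 − 145.0 = 288.57 MPa

290 MPa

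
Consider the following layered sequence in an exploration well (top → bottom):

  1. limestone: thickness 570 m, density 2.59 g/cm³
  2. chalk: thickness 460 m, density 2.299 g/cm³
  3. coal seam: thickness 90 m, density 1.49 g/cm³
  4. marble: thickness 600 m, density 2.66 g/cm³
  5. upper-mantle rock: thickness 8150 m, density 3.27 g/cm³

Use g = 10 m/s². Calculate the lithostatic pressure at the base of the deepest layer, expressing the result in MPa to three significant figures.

309 MPa

limestone: 2590 kg/m³ × 10 m/s² × 570 m = 1.476×10^7 Pa = 14.76 MPa
chalk: 2299 kg/m³ × 10 m/s² × 460 m = 1.058×10^7 Pa = 10.58 MPa
coal seam: 1490 kg/m³ × 10 m/s² × 90 m = 1.341×10^6 Pa = 1.341 MPa
marble: 2660 kg/m³ × 10 m/s² × 600 m = 1.596×10^7 Pa = 15.96 MPa
upper-mantle rock: 3270 kg/m³ × 10 m/s² × 8150 m = 2.665×10^8 Pa = 266.5 MPa
Total = 14.76 + 10.58 + 1.341 + 15.96 + 266.5 = 309.14 MPa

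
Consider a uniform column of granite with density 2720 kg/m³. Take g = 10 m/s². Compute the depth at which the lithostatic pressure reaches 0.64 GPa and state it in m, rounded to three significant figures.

h = P/(ρg) = 0.64 GPa / (2720 kg/m³ × 10 m/s²) = 6.400×10^8 Pa / 27200 Pa/m = 23529 m

23500 m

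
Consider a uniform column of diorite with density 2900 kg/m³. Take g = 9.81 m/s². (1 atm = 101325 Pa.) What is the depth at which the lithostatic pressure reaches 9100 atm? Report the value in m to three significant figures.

32400 m

h = P/(ρg) = 9100 atm / (2900 kg/m³ × 9.81 m/s²) = 9.221×10^8 Pa / 28449 Pa/m = 32411 m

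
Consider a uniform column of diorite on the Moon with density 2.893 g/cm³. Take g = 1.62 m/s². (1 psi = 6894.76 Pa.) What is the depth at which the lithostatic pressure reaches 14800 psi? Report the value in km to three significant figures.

21.8 km

h = P/(ρg) = 14800 psi / (2893 kg/m³ × 1.62 m/s²) = 1.020×10^8 Pa / 4686.7 Pa/m = 21773 m
= 21.773 km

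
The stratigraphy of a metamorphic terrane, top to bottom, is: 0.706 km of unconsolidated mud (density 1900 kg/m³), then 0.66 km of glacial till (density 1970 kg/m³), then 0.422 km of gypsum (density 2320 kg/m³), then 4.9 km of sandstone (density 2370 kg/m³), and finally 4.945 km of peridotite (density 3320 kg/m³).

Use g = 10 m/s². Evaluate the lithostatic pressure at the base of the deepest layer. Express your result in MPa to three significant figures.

317 MPa

unconsolidated mud: 1900 kg/m³ × 10 m/s² × 706 m = 1.341×10^7 Pa = 13.41 MPa
glacial till: 1970 kg/m³ × 10 m/s² × 660 m = 1.300×10^7 Pa = 13.00 MPa
gypsum: 2320 kg/m³ × 10 m/s² × 422 m = 9.790×10^6 Pa = 9.790 MPa
sandstone: 2370 kg/m³ × 10 m/s² × 4900 m = 1.161×10^8 Pa = 116.1 MPa
peridotite: 3320 kg/m³ × 10 m/s² × 4945 m = 1.642×10^8 Pa = 164.2 MPa
Total = 13.41 + 13.00 + 9.790 + 116.1 + 164.2 = 316.51 MPa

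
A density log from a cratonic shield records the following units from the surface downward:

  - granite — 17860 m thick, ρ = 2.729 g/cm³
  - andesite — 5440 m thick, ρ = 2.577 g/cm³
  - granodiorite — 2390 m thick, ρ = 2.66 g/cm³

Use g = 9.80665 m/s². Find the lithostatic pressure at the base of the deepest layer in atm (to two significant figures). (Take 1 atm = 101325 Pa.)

6700 atm

granite: 2729 kg/m³ × 9.80665 m/s² × 17860 m = 4.780×10^8 Pa = 4717 atm
andesite: 2577 kg/m³ × 9.80665 m/s² × 5440 m = 1.375×10^8 Pa = 1357 atm
granodiorite: 2660 kg/m³ × 9.80665 m/s² × 2390 m = 6.234×10^7 Pa = 615.3 atm
Total = 4717 + 1357 + 615.3 = 6689.4 atm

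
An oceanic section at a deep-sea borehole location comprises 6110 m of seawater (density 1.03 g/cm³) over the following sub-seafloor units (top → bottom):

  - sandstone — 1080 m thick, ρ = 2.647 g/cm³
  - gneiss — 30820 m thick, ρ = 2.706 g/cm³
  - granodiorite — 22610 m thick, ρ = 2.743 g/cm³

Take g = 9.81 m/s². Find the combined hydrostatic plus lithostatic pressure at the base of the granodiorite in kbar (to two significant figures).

15 kbar

seawater: 1030 kg/m³ × 9.81 m/s² × 6110 m = 6.174×10^7 Pa = 0.6174 kbar
sandstone: 2647 kg/m³ × 9.81 m/s² × 1080 m = 2.804×10^7 Pa = 0.2804 kbar
gneiss: 2706 kg/m³ × 9.81 m/s² × 30820 m = 8.181×10^8 Pa = 8.181 kbar
granodiorite: 2743 kg/m³ × 9.81 m/s² × 22610 m = 6.084×10^8 Pa = 6.084 kbar
Total = 0.6174 + 0.2804 + 8.181 + 6.084 = 15.163 kbar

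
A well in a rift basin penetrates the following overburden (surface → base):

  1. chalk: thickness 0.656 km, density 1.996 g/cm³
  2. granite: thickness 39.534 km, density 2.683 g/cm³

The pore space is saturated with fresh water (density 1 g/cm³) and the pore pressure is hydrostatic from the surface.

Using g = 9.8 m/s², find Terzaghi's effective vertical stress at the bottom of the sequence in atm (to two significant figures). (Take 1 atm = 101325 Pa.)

6500 atm

Overburden (lithostatic) stress σ_v:
chalk: 1996 kg/m³ × 9.8 m/s² × 656 m = 1.283×10^7 Pa = 12.83 MPa
granite: 2683 kg/m³ × 9.8 m/s² × 39534 m = 1.039×10^9 Pa = 1039 MPa
Total = 12.83 + 1039 = 1052.3 MPa
Pore pressure P_p = 1000 kg/m³ × 9.8 m/s² × 40190 m = 3.939×10^8 Pa = 393.9 MPa
Effective stress σ' = σ_v − P_p = 1052 − 393.9 = 658.45 MPa = 6498.4 atm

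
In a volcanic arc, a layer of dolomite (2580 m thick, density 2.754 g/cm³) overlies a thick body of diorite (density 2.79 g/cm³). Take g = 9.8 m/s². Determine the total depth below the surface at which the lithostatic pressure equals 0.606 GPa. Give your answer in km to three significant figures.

22.2 km

Pressure at base of upper layers: 2754×9.8×2580 = 6.963×10^7 Pa = 0.06963 GPa
Remaining pressure to be supplied by diorite: 6.060×10^8 − 6.963×10^7 = 5.364×10^8 Pa
Additional depth in diorite = 5.364×10^8 Pa / (2790 kg/m³ × 9.8 m/s²) = 19617 m
Total depth = 2580 m + 19617 m = 22197 m
= 22.197 km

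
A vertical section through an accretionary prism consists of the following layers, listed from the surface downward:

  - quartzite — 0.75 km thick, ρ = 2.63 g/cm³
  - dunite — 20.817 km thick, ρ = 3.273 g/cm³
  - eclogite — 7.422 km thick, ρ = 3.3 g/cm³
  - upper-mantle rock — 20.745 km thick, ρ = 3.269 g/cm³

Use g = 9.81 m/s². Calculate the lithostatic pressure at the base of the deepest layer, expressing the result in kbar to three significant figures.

quartzite: 2630 kg/m³ × 9.81 m/s² × 750 m = 1.935×10^7 Pa = 0.1935 kbar
dunite: 3273 kg/m³ × 9.81 m/s² × 20817 m = 6.684×10^8 Pa = 6.684 kbar
eclogite: 3300 kg/m³ × 9.81 m/s² × 7422 m = 2.403×10^8 Pa = 2.403 kbar
upper-mantle rock: 3269 kg/m³ × 9.81 m/s² × 20745 m = 6.653×10^8 Pa = 6.653 kbar
Total = 0.1935 + 6.684 + 2.403 + 6.653 = 15.933 kbar

15.9 kbar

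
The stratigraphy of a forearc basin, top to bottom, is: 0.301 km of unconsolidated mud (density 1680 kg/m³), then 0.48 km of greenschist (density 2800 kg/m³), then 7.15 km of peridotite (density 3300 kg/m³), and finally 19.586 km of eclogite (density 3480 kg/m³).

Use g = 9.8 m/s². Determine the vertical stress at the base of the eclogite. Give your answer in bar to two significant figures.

9200 bar

unconsolidated mud: 1680 kg/m³ × 9.8 m/s² × 301 m = 4.956×10^6 Pa = 49.56 bar
greenschist: 2800 kg/m³ × 9.8 m/s² × 480 m = 1.317×10^7 Pa = 131.7 bar
peridotite: 3300 kg/m³ × 9.8 m/s² × 7150 m = 2.312×10^8 Pa = 2312 bar
eclogite: 3480 kg/m³ × 9.8 m/s² × 19586 m = 6.680×10^8 Pa = 6680 bar
Total = 49.56 + 131.7 + 2312 + 6680 = 9173.2 bar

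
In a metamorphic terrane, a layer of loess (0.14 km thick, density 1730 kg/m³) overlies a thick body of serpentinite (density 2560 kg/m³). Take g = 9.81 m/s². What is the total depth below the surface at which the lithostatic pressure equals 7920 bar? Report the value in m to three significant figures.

31600 m

Pressure at base of upper layers: 1730×9.81×140 = 2.376×10^6 Pa = 23.76 bar
Remaining pressure to be supplied by serpentinite: 7.920×10^8 − 2.376×10^6 = 7.896×10^8 Pa
Additional depth in serpentinite = 7.896×10^8 Pa / (2560 kg/m³ × 9.81 m/s²) = 31442 m
Total depth = 140 m + 31442 m = 31582 m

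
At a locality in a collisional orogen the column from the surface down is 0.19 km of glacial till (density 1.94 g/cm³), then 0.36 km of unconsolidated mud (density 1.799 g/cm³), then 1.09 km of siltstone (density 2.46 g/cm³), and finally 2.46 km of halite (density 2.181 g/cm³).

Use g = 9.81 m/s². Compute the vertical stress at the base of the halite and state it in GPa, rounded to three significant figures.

0.0889 GPa

glacial till: 1940 kg/m³ × 9.81 m/s² × 190 m = 3.616×10^6 Pa = 3.616×10^-3 GPa
unconsolidated mud: 1799 kg/m³ × 9.81 m/s² × 360 m = 6.353×10^6 Pa = 6.353×10^-3 GPa
siltstone: 2460 kg/m³ × 9.81 m/s² × 1090 m = 2.630×10^7 Pa = 0.02630 GPa
halite: 2181 kg/m³ × 9.81 m/s² × 2460 m = 5.263×10^7 Pa = 0.05263 GPa
Total = 3.616×10^-3 + 6.353×10^-3 + 0.02630 + 0.05263 = 0.088907 GPa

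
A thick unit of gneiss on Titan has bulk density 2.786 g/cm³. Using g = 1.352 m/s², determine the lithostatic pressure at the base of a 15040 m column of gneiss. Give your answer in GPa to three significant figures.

0.0567 GPa

gneiss: 2786 kg/m³ × 1.352 m/s² × 15040 m = 5.665×10^7 Pa = 0.05665 GPa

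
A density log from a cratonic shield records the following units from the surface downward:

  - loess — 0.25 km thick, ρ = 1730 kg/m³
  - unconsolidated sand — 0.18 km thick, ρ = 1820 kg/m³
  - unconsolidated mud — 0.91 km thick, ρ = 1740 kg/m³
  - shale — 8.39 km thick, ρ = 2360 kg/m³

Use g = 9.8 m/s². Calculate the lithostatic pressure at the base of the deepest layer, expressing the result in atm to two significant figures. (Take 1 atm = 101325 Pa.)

loess: 1730 kg/m³ × 9.8 m/s² × 250 m = 4.239×10^6 Pa = 41.83 atm
unconsolidated sand: 1820 kg/m³ × 9.8 m/s² × 180 m = 3.210×10^6 Pa = 31.68 atm
unconsolidated mud: 1740 kg/m³ × 9.8 m/s² × 910 m = 1.552×10^7 Pa = 153.1 atm
shale: 2360 kg/m³ × 9.8 m/s² × 8390 m = 1.940×10^8 Pa = 1915 atm
Total = 41.83 + 31.68 + 153.1 + 1915 = 2141.7 atm

2100 atm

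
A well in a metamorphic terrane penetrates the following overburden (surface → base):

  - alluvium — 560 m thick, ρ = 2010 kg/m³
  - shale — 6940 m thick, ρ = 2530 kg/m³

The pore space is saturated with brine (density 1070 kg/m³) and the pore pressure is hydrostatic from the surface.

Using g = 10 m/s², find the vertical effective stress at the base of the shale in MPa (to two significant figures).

110 MPa

Overburden (lithostatic) stress σ_v:
alluvium: 2010 kg/m³ × 10 m/s² × 560 m = 1.126×10^7 Pa = 11.26 MPa
shale: 2530 kg/m³ × 10 m/s² × 6940 m = 1.756×10^8 Pa = 175.6 MPa
Total = 11.26 + 175.6 = 186.84 MPa
Pore pressure P_p = 1070 kg/m³ × 10 m/s² × 7500 m = 8.025×10^7 Pa = 80.25 MPa
Effective stress σ' = σ_v − P_p = 186.8 − 80.25 = 106.59 MPa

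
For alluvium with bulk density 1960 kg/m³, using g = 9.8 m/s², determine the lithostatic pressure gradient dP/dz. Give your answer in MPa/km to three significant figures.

dP/dz = ρg = 1960 kg/m³ × 9.8 m/s² = 19208 Pa/m
= 19208 Pa/m × (1 MPa/km / 1000.0 Pa/m) = 19.208 MPa/km

19.2 MPa/km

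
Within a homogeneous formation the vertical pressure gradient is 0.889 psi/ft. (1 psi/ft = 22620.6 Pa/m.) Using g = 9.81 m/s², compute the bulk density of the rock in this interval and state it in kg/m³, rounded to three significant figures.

ρ = (dP/dz)/g = 0.889 psi/ft / 9.81 m/s² = 20110 Pa/m / 9.81 m/s² = 2049.9 kg/m³

2050 kg/m³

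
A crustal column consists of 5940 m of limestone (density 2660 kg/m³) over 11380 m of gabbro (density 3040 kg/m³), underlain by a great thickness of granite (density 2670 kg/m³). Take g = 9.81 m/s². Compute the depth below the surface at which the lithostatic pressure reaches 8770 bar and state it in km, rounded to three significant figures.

31.9 km

Pressure at base of upper layers: 2660×9.81×5940 + 3040×9.81×11380 = 4.944×10^8 Pa = 4944 bar
Remaining pressure to be supplied by granite: 8.770×10^8 − 4.944×10^8 = 3.826×10^8 Pa
Additional depth in granite = 3.826×10^8 Pa / (2670 kg/m³ × 9.81 m/s²) = 14608 m
Total depth = 17320 m + 14608 m = 31928 m
= 31.928 km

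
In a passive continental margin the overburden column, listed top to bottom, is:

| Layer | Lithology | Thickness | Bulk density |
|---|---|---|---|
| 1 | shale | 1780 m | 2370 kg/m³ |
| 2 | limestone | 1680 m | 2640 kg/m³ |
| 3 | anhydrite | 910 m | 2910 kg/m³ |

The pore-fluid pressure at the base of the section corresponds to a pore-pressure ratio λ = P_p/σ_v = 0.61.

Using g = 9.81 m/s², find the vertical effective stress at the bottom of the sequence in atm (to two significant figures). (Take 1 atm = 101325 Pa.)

430 atm

Overburden (lithostatic) stress σ_v:
shale: 2370 kg/m³ × 9.81 m/s² × 1780 m = 4.138×10^7 Pa = 41.38 MPa
limestone: 2640 kg/m³ × 9.81 m/s² × 1680 m = 4.351×10^7 Pa = 43.51 MPa
anhydrite: 2910 kg/m³ × 9.81 m/s² × 910 m = 2.598×10^7 Pa = 25.98 MPa
Total = 41.38 + 43.51 + 25.98 = 110.87 MPa
Pore pressure P_p = λ·σ_v = 0.61 × 110.9 MPa = 67.63 MPa
Effective stress σ' = σ_v − P_p = 110.9 − 67.63 = 43.240 MPa = 426.75 atm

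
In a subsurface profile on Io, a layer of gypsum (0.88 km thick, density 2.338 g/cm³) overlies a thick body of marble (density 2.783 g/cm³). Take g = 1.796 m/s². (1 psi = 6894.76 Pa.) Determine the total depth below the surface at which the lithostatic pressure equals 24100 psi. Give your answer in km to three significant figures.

33.4 km

Pressure at base of upper layers: 2338×1.796×880 = 3.695×10^6 Pa = 535.9 psi
Remaining pressure to be supplied by marble: 1.662×10^8 − 3.695×10^6 = 1.625×10^8 Pa
Additional depth in marble = 1.625×10^8 Pa / (2783 kg/m³ × 1.796 m/s²) = 32505 m
Total depth = 880 m + 32505 m = 33385 m
= 33.385 km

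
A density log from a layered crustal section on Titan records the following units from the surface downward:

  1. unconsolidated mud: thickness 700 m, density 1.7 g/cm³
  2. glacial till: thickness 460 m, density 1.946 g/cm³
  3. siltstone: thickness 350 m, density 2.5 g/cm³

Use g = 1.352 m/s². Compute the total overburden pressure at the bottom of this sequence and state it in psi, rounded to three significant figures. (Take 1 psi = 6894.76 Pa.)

580 psi

unconsolidated mud: 1700 kg/m³ × 1.352 m/s² × 700 m = 1.609×10^6 Pa = 233.3 psi
glacial till: 1946 kg/m³ × 1.352 m/s² × 460 m = 1.210×10^6 Pa = 175.5 psi
siltstone: 2500 kg/m³ × 1.352 m/s² × 350 m = 1.183×10^6 Pa = 171.6 psi
Total = 233.3 + 175.5 + 171.6 = 580.46 psi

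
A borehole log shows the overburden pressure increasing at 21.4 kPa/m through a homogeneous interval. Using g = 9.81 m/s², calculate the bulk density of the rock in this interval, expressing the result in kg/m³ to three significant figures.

2180 kg/m³

ρ = (dP/dz)/g = 21.4 kPa/m / 9.81 m/s² = 21400 Pa/m / 9.81 m/s² = 2181.4 kg/m³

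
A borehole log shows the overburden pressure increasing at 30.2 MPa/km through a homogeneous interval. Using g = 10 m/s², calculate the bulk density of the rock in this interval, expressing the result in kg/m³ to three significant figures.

3020 kg/m³

ρ = (dP/dz)/g = 30.2 MPa/km / 10 m/s² = 30200 Pa/m / 10 m/s² = 3020.0 kg/m³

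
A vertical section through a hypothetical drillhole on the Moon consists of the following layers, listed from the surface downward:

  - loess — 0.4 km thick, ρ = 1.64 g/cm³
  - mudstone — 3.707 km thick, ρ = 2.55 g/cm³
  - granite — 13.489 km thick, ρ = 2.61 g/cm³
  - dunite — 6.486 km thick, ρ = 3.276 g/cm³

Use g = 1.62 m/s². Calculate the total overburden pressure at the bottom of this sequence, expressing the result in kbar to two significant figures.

loess: 1640 kg/m³ × 1.62 m/s² × 400 m = 1.063×10^6 Pa = 0.01063 kbar
mudstone: 2550 kg/m³ × 1.62 m/s² × 3707 m = 1.531×10^7 Pa = 0.1531 kbar
granite: 2610 kg/m³ × 1.62 m/s² × 13489 m = 5.703×10^7 Pa = 0.5703 kbar
dunite: 3276 kg/m³ × 1.62 m/s² × 6486 m = 3.442×10^7 Pa = 0.3442 kbar
Total = 0.01063 + 0.1531 + 0.5703 + 0.3442 = 1.0783 kbar

1.1 kbar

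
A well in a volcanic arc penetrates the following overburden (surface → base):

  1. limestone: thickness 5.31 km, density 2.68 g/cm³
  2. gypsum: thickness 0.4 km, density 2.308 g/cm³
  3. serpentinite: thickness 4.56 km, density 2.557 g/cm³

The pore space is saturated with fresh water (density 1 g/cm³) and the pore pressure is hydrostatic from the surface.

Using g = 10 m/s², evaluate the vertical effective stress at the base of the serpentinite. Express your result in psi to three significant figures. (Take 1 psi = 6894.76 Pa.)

Overburden (lithostatic) stress σ_v:
limestone: 2680 kg/m³ × 10 m/s² × 5310 m = 1.423×10^8 Pa = 142.3 MPa
gypsum: 2308 kg/m³ × 10 m/s² × 400 m = 9.232×10^6 Pa = 9.232 MPa
serpentinite: 2557 kg/m³ × 10 m/s² × 4560 m = 1.166×10^8 Pa = 116.6 MPa
Total = 142.3 + 9.232 + 116.6 = 268.14 MPa
Pore pressure P_p = 1000 kg/m³ × 10 m/s² × 10270 m = 1.027×10^8 Pa = 102.7 MPa
Effective stress σ' = σ_v − P_p = 268.1 − 102.7 = 165.44 MPa = 23995 psi

24000 psi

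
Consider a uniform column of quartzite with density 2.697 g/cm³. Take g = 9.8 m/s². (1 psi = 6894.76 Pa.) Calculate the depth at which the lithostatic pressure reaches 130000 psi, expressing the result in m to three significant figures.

h = P/(ρg) = 130000 psi / (2697 kg/m³ × 9.8 m/s²) = 8.963×10^8 Pa / 26431 Pa/m = 33912 m

33900 m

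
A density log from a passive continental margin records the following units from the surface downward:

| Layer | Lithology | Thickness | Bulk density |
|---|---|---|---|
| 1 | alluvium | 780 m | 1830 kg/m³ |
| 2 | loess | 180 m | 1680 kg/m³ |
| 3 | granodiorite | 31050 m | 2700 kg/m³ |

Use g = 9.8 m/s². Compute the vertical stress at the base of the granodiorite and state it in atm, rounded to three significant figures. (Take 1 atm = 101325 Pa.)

alluvium: 1830 kg/m³ × 9.8 m/s² × 780 m = 1.399×10^7 Pa = 138.1 atm
loess: 1680 kg/m³ × 9.8 m/s² × 180 m = 2.964×10^6 Pa = 29.25 atm
granodiorite: 2700 kg/m³ × 9.8 m/s² × 31050 m = 8.216×10^8 Pa = 8108 atm
Total = 138.1 + 29.25 + 8108 = 8275.7 atm

8280 atm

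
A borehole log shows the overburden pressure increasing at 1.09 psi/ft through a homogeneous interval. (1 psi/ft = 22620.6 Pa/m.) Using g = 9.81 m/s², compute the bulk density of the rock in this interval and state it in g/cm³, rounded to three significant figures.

2.51 g/cm³

ρ = (dP/dz)/g = 1.09 psi/ft / 9.81 m/s² = 24656 Pa/m / 9.81 m/s² = 2513.4 kg/m³
= 2.513 g/cm³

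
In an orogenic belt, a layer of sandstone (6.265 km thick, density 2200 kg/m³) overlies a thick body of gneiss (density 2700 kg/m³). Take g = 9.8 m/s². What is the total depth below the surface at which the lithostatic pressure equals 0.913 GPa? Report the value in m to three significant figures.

35700 m

Pressure at base of upper layers: 2200×9.8×6265 = 1.351×10^8 Pa = 0.1351 GPa
Remaining pressure to be supplied by gneiss: 9.130×10^8 − 1.351×10^8 = 7.779×10^8 Pa
Additional depth in gneiss = 7.779×10^8 Pa / (2700 kg/m³ × 9.8 m/s²) = 29400 m
Total depth = 6265 m + 29400 m = 35665 m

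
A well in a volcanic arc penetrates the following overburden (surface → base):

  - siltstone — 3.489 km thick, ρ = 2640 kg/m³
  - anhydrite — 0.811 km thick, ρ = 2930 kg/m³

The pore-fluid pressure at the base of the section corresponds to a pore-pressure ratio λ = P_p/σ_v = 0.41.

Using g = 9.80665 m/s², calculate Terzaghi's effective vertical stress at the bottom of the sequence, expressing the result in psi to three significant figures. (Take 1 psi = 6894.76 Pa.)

Overburden (lithostatic) stress σ_v:
siltstone: 2640 kg/m³ × 9.80665 m/s² × 3489 m = 9.033×10^7 Pa = 90.33 MPa
anhydrite: 2930 kg/m³ × 9.80665 m/s² × 811 m = 2.330×10^7 Pa = 23.30 MPa
Total = 90.33 + 23.30 = 113.63 MPa
Pore pressure P_p = λ·σ_v = 0.41 × 113.6 MPa = 46.59 MPa
Effective stress σ' = σ_v − P_p = 113.6 − 46.59 = 67.043 MPa = 9723.7 psi

9720 psi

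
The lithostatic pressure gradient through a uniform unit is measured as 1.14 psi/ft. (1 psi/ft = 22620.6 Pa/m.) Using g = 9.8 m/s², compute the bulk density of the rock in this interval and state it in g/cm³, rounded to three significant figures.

ρ = (dP/dz)/g = 1.14 psi/ft / 9.8 m/s² = 25787 Pa/m / 9.8 m/s² = 2631.4 kg/m³
= 2.631 g/cm³

2.63 g/cm³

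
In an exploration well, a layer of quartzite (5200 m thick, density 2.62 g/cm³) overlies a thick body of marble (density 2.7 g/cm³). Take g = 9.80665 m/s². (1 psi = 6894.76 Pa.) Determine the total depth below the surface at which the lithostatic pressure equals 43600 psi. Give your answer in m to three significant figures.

11500 m

Pressure at base of upper layers: 2620×9.80665×5200 = 1.336×10^8 Pa = 19378 psi
Remaining pressure to be supplied by marble: 3.006×10^8 − 1.336×10^8 = 1.670×10^8 Pa
Additional depth in marble = 1.670×10^8 Pa / (2700 kg/m³ × 9.80665 m/s²) = 6307.3 m
Total depth = 5200 m + 6307.3 m = 11507 m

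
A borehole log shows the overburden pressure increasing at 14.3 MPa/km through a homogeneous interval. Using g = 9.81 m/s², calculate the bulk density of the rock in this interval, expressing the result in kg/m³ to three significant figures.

1460 kg/m³

ρ = (dP/dz)/g = 14.3 MPa/km / 9.81 m/s² = 14300 Pa/m / 9.81 m/s² = 1457.7 kg/m³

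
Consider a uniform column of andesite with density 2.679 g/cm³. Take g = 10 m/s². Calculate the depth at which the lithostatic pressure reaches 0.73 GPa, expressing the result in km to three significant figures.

h = P/(ρg) = 0.73 GPa / (2679 kg/m³ × 10 m/s²) = 7.300×10^8 Pa / 26790 Pa/m = 27249 m
= 27.249 km

27.2 km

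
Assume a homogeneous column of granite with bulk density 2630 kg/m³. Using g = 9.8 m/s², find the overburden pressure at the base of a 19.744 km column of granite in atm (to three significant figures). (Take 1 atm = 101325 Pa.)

granite: 2630 kg/m³ × 9.8 m/s² × 19744 m = 5.089×10^8 Pa = 5022 atm

5020 atm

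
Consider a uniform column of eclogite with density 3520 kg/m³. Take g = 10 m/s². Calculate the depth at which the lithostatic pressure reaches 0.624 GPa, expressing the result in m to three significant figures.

17700 m

h = P/(ρg) = 0.624 GPa / (3520 kg/m³ × 10 m/s²) = 6.240×10^8 Pa / 35200 Pa/m = 17727 m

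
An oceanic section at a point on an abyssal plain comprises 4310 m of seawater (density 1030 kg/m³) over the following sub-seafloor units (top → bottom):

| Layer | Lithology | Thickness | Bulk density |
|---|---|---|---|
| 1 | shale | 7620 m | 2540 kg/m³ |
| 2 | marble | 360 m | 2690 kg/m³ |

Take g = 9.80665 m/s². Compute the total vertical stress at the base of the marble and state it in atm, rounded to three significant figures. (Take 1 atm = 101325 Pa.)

seawater: 1030 kg/m³ × 9.80665 m/s² × 4310 m = 4.353×10^7 Pa = 429.7 atm
shale: 2540 kg/m³ × 9.80665 m/s² × 7620 m = 1.898×10^8 Pa = 1873 atm
marble: 2690 kg/m³ × 9.80665 m/s² × 360 m = 9.497×10^6 Pa = 93.73 atm
Total = 429.7 + 1873 + 93.73 = 2396.6 atm

2400 atm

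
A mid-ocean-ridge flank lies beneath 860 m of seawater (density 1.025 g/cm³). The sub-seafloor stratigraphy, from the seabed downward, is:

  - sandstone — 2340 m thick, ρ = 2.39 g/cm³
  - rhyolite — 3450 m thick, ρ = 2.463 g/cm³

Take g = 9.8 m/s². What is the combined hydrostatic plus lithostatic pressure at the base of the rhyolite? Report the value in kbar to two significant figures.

1.5 kbar

seawater: 1025 kg/m³ × 9.8 m/s² × 860 m = 8.639×10^6 Pa = 0.08639 kbar
sandstone: 2390 kg/m³ × 9.8 m/s² × 2340 m = 5.481×10^7 Pa = 0.5481 kbar
rhyolite: 2463 kg/m³ × 9.8 m/s² × 3450 m = 8.327×10^7 Pa = 0.8327 kbar
Total = 0.08639 + 0.5481 + 0.8327 = 1.4672 kbar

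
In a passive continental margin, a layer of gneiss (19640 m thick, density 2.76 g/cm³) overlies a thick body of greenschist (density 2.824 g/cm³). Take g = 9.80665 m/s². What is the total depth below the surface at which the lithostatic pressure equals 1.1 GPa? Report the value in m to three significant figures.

40200 m

Pressure at base of upper layers: 2760×9.80665×19640 = 5.316×10^8 Pa = 0.5316 GPa
Remaining pressure to be supplied by greenschist: 1.100×10^9 − 5.316×10^8 = 5.684×10^8 Pa
Additional depth in greenschist = 5.684×10^8 Pa / (2824 kg/m³ × 9.80665 m/s²) = 20525 m
Total depth = 19640 m + 20525 m = 40165 m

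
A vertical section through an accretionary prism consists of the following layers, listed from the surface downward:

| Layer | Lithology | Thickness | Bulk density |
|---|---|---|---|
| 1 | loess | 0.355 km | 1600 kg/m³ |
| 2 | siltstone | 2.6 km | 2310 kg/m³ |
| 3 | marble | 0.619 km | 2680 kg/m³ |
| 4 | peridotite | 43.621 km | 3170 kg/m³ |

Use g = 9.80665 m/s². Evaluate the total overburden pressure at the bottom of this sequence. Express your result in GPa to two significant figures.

loess: 1600 kg/m³ × 9.80665 m/s² × 355 m = 5.570×10^6 Pa = 5.570×10^-3 GPa
siltstone: 2310 kg/m³ × 9.80665 m/s² × 2600 m = 5.890×10^7 Pa = 0.05890 GPa
marble: 2680 kg/m³ × 9.80665 m/s² × 619 m = 1.627×10^7 Pa = 0.01627 GPa
peridotite: 3170 kg/m³ × 9.80665 m/s² × 43621 m = 1.356×10^9 Pa = 1.356 GPa
Total = 5.570×10^-3 + 0.05890 + 0.01627 + 1.356 = 1.4368 GPa

1.4 GPa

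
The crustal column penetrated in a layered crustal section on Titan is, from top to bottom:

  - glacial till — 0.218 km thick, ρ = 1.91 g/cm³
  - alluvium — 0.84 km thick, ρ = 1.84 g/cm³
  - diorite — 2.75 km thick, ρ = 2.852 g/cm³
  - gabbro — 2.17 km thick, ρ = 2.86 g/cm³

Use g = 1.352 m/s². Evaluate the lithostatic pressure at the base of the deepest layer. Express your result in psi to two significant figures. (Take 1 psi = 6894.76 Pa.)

glacial till: 1910 kg/m³ × 1.352 m/s² × 218 m = 5.629×10^5 Pa = 81.65 psi
alluvium: 1840 kg/m³ × 1.352 m/s² × 840 m = 2.090×10^6 Pa = 303.1 psi
diorite: 2852 kg/m³ × 1.352 m/s² × 2750 m = 1.060×10^7 Pa = 1538 psi
gabbro: 2860 kg/m³ × 1.352 m/s² × 2170 m = 8.391×10^6 Pa = 1217 psi
Total = 81.65 + 303.1 + 1538 + 1217 = 3139.6 psi

3100 psi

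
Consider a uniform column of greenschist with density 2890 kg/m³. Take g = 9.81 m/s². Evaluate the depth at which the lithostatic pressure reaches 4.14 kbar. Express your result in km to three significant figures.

h = P/(ρg) = 4.14 kbar / (2890 kg/m³ × 9.81 m/s²) = 4.140×10^8 Pa / 28351 Pa/m = 14603 m
= 14.603 km

14.6 km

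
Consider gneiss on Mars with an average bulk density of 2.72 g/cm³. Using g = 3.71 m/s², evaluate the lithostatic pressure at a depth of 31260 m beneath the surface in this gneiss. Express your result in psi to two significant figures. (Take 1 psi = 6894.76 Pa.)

gneiss: 2720 kg/m³ × 3.71 m/s² × 31260 m = 3.155×10^8 Pa = 45752 psi

46000 psi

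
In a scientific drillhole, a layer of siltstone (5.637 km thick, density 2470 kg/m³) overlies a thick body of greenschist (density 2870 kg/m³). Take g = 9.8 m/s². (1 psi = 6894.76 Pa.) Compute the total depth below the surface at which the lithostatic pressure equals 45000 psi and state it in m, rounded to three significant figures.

Pressure at base of upper layers: 2470×9.8×5637 = 1.364×10^8 Pa = 19790 psi
Remaining pressure to be supplied by greenschist: 3.103×10^8 − 1.364×10^8 = 1.738×10^8 Pa
Additional depth in greenschist = 1.738×10^8 Pa / (2870 kg/m³ × 9.8 m/s²) = 6179.9 m
Total depth = 5637 m + 6179.9 m = 11817 m

11800 m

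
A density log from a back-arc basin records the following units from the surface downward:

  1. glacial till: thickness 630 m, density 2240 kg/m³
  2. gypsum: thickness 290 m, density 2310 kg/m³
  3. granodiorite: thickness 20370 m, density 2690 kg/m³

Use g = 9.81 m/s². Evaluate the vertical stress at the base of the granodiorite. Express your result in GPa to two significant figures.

0.56 GPa

glacial till: 2240 kg/m³ × 9.81 m/s² × 630 m = 1.384×10^7 Pa = 0.01384 GPa
gypsum: 2310 kg/m³ × 9.81 m/s² × 290 m = 6.572×10^6 Pa = 6.572×10^-3 GPa
granodiorite: 2690 kg/m³ × 9.81 m/s² × 20370 m = 5.375×10^8 Pa = 0.5375 GPa
Total = 0.01384 + 6.572×10^-3 + 0.5375 = 0.55796 GPa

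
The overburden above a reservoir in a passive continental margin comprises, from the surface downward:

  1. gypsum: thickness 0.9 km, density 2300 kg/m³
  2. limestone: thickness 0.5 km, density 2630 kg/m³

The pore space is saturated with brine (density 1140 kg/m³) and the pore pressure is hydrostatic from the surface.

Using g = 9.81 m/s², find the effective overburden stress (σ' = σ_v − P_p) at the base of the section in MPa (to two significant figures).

18 MPa

Overburden (lithostatic) stress σ_v:
gypsum: 2300 kg/m³ × 9.81 m/s² × 900 m = 2.031×10^7 Pa = 20.31 MPa
limestone: 2630 kg/m³ × 9.81 m/s² × 500 m = 1.290×10^7 Pa = 12.90 MPa
Total = 20.31 + 12.90 = 33.207 MPa
Pore pressure P_p = 1140 kg/m³ × 9.81 m/s² × 1400 m = 1.566×10^7 Pa = 15.66 MPa
Effective stress σ' = σ_v − P_p = 33.21 − 15.66 = 17.550 MPa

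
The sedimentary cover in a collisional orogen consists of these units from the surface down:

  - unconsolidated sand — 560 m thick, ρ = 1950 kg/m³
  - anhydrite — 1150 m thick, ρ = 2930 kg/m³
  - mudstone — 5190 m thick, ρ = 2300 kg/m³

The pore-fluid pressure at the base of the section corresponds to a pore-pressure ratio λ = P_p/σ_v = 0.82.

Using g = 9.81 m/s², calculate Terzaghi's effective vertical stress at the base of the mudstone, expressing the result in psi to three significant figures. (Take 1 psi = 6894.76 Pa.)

4200 psi

Overburden (lithostatic) stress σ_v:
unconsolidated sand: 1950 kg/m³ × 9.81 m/s² × 560 m = 1.071×10^7 Pa = 10.71 MPa
anhydrite: 2930 kg/m³ × 9.81 m/s² × 1150 m = 3.305×10^7 Pa = 33.05 MPa
mudstone: 2300 kg/m³ × 9.81 m/s² × 5190 m = 1.171×10^8 Pa = 117.1 MPa
Total = 10.71 + 33.05 + 117.1 = 160.87 MPa
Pore pressure P_p = λ·σ_v = 0.82 × 160.9 MPa = 131.9 MPa
Effective stress σ' = σ_v − P_p = 160.9 − 131.9 = 28.956 MPa = 4199.8 psi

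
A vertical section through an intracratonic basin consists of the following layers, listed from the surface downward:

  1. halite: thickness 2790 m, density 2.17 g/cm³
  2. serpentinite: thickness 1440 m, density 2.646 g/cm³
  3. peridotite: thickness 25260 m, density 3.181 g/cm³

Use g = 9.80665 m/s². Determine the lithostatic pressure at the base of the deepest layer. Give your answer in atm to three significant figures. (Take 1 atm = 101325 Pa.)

halite: 2170 kg/m³ × 9.80665 m/s² × 2790 m = 5.937×10^7 Pa = 586.0 atm
serpentinite: 2646 kg/m³ × 9.80665 m/s² × 1440 m = 3.737×10^7 Pa = 368.8 atm
peridotite: 3181 kg/m³ × 9.80665 m/s² × 25260 m = 7.880×10^8 Pa = 7777 atm
Total = 586.0 + 368.8 + 7777 = 8731.5 atm

8730 atm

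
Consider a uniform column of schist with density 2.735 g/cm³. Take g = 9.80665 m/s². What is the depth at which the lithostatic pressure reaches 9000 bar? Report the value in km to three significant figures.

33.6 km

h = P/(ρg) = 9000 bar / (2735 kg/m³ × 9.80665 m/s²) = 9.000×10^8 Pa / 26821 Pa/m = 33556 m
= 33.556 km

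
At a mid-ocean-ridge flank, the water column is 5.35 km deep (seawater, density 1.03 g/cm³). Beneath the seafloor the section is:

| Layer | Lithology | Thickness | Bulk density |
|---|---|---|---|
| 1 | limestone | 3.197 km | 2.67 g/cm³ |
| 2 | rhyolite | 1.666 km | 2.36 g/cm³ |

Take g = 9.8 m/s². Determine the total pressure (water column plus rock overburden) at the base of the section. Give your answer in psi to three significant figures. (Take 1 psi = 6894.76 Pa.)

seawater: 1030 kg/m³ × 9.8 m/s² × 5350 m = 5.400×10^7 Pa = 7832 psi
limestone: 2670 kg/m³ × 9.8 m/s² × 3197 m = 8.365×10^7 Pa = 12133 psi
rhyolite: 2360 kg/m³ × 9.8 m/s² × 1666 m = 3.853×10^7 Pa = 5588 psi
Total = 7832 + 12133 + 5588 = 25554 psi

25600 psi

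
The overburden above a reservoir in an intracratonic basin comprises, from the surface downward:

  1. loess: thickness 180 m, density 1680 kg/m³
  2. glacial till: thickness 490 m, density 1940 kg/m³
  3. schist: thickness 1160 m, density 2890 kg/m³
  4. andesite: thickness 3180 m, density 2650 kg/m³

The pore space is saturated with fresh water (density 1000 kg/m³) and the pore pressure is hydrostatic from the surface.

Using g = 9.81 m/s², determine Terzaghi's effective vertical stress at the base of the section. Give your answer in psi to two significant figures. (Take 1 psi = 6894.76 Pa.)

Overburden (lithostatic) stress σ_v:
loess: 1680 kg/m³ × 9.81 m/s² × 180 m = 2.967×10^6 Pa = 2.967 MPa
glacial till: 1940 kg/m³ × 9.81 m/s² × 490 m = 9.325×10^6 Pa = 9.325 MPa
schist: 2890 kg/m³ × 9.81 m/s² × 1160 m = 3.289×10^7 Pa = 32.89 MPa
andesite: 2650 kg/m³ × 9.81 m/s² × 3180 m = 8.267×10^7 Pa = 82.67 MPa
Total = 2.967 + 9.325 + 32.89 + 82.67 = 127.85 MPa
Pore pressure P_p = 1000 kg/m³ × 9.81 m/s² × 5010 m = 4.915×10^7 Pa = 49.15 MPa
Effective stress σ' = σ_v − P_p = 127.8 − 49.15 = 78.700 MPa = 11414 psi

11000 psi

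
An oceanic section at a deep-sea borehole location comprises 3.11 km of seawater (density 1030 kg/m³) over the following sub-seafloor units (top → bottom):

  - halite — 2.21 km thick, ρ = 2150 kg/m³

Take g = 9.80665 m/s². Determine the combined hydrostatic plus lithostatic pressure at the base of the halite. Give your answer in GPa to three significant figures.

0.0780 GPa

seawater: 1030 kg/m³ × 9.80665 m/s² × 3110 m = 3.141×10^7 Pa = 0.03141 GPa
halite: 2150 kg/m³ × 9.80665 m/s² × 2210 m = 4.660×10^7 Pa = 0.04660 GPa
Total = 0.03141 + 0.04660 = 0.078010 GPa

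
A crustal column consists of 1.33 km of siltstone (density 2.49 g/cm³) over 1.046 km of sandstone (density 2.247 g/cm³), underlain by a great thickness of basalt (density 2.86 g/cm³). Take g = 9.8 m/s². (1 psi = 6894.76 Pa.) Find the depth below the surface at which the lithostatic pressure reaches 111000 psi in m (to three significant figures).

27700 m

Pressure at base of upper layers: 2490×9.8×1330 + 2247×9.8×1046 = 5.549×10^7 Pa = 8048 psi
Remaining pressure to be supplied by basalt: 7.653×10^8 − 5.549×10^7 = 7.098×10^8 Pa
Additional depth in basalt = 7.098×10^8 Pa / (2860 kg/m³ × 9.8 m/s²) = 25326 m
Total depth = 2376 m + 25326 m = 27702 m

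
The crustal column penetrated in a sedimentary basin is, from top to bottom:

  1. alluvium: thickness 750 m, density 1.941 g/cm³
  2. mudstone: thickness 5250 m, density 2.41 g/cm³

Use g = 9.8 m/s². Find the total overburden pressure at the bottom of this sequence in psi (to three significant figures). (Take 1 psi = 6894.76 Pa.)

20100 psi

alluvium: 1941 kg/m³ × 9.8 m/s² × 750 m = 1.427×10^7 Pa = 2069 psi
mudstone: 2410 kg/m³ × 9.8 m/s² × 5250 m = 1.240×10^8 Pa = 17984 psi
Total = 2069 + 17984 = 20053 psi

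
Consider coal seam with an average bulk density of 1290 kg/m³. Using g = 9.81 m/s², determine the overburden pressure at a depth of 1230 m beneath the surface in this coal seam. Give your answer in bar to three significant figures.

coal seam: 1290 kg/m³ × 9.81 m/s² × 1230 m = 1.557×10^7 Pa = 155.7 bar

156 bar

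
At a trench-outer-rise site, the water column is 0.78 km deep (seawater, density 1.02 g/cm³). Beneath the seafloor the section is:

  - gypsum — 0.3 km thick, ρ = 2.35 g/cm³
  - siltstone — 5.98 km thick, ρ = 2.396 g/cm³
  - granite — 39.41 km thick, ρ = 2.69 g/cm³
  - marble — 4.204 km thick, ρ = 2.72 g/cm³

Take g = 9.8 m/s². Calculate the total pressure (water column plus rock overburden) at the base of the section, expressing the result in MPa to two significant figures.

seawater: 1020 kg/m³ × 9.8 m/s² × 780 m = 7.797×10^6 Pa = 7.797 MPa
gypsum: 2350 kg/m³ × 9.8 m/s² × 300 m = 6.909×10^6 Pa = 6.909 MPa
siltstone: 2396 kg/m³ × 9.8 m/s² × 5980 m = 1.404×10^8 Pa = 140.4 MPa
granite: 2690 kg/m³ × 9.8 m/s² × 39410 m = 1.039×10^9 Pa = 1039 MPa
marble: 2720 kg/m³ × 9.8 m/s² × 4204 m = 1.121×10^8 Pa = 112.1 MPa
Total = 7.797 + 6.909 + 140.4 + 1039 + 112.1 = 1306.1 MPa

1300 MPa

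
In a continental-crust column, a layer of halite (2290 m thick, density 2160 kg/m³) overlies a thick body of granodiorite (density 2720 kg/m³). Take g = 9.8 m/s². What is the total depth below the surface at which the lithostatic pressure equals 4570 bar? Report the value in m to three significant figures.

Pressure at base of upper layers: 2160×9.8×2290 = 4.847×10^7 Pa = 484.7 bar
Remaining pressure to be supplied by granodiorite: 4.570×10^8 − 4.847×10^7 = 4.085×10^8 Pa
Additional depth in granodiorite = 4.085×10^8 Pa / (2720 kg/m³ × 9.8 m/s²) = 15326 m
Total depth = 2290 m + 15326 m = 17616 m

17600 m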